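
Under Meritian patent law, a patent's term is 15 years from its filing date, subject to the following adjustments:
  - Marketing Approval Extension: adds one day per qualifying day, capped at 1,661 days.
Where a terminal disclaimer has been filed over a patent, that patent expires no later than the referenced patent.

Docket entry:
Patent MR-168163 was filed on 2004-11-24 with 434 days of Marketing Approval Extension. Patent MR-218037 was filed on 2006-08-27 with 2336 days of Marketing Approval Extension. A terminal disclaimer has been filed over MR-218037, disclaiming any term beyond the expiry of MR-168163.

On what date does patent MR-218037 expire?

Natural term of MR-218037:
  Base: filing + 15 years → 27 August 2021.
  Marketing Approval Extension: 2336 days claimed exceeds the 1661-day cap, so +1661 days → 15 March 2026.
Expiry of referenced patent MR-168163:
  Base: filing + 15 years → 24 November 2019.
  Marketing Approval Extension: 434 days (within the 1661-day cap) → +434 days → 31 January 2021.
Terminal disclaimer: MR-218037 expires on the earlier of 15 March 2026 and 31 January 2021.

January 31, 2021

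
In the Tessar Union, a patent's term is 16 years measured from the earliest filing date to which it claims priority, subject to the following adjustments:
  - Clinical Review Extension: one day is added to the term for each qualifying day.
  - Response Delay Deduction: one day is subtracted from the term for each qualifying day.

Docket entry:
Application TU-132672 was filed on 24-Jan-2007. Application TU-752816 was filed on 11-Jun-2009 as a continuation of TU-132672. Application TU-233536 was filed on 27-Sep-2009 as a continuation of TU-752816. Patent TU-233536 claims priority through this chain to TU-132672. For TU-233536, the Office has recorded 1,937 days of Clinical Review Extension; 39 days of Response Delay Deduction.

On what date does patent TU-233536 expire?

April 5, 2028

Earliest priority filing: 24 January 2007.
Base term: 24 January 2007 + 16 years → 24 January 2023.
Clinical Review Extension: +1937 days → 14 May 2028.
Response Delay Deduction: −39 days → 5 April 2028.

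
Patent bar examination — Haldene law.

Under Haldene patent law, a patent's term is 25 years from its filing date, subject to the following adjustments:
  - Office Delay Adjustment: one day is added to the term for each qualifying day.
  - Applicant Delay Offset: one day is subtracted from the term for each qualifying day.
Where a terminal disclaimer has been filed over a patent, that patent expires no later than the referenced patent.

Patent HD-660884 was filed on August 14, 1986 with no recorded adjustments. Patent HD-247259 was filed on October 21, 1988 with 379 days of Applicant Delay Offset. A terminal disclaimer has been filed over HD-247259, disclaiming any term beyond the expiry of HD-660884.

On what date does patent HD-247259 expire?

Natural term of HD-247259:
  Base: filing + 25 years → 21 October 2013.
  Applicant Delay Offset: −379 days → 7 October 2012.
Expiry of referenced patent HD-660884:
  Base: filing + 25 years → 14 August 2011.
Terminal disclaimer: HD-247259 expires on the earlier of 7 October 2012 and 14 August 2011.

2011-08-14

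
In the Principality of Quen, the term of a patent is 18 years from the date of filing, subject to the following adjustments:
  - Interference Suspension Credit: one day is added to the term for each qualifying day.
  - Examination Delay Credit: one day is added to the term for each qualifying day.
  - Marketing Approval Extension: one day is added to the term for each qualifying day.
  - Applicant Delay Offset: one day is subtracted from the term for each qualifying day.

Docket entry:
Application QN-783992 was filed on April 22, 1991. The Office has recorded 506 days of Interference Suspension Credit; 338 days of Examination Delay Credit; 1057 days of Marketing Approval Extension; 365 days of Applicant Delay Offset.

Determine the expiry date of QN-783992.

July 6, 2013

Base term: filing date + 18 years → 22 April 2009.
Interference Suspension Credit: +506 days → 10 September 2010.
Examination Delay Credit: +338 days → 14 August 2011.
Marketing Approval Extension: +1057 days → 6 July 2014.
Applicant Delay Offset: −365 days → 6 July 2013.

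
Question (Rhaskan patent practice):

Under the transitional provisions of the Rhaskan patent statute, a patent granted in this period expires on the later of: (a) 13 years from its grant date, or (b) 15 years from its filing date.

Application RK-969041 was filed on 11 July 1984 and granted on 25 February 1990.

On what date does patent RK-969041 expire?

February 25, 2003

(a) grant + 13 years → 25 February 2003.
(b) filing + 15 years → 11 July 1999.
Later of the two: 25 February 2003.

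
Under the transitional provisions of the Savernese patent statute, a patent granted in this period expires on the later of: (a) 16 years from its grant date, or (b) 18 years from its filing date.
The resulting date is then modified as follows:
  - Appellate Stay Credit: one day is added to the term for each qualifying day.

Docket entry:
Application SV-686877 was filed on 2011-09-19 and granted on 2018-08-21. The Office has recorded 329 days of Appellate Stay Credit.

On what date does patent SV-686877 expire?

(a) grant + 16 years → 21 August 2034.
(b) filing + 18 years → 19 September 2029.
Later of the two: 21 August 2034.
Appellate Stay Credit: +329 days → 16 July 2035.

2035-07-16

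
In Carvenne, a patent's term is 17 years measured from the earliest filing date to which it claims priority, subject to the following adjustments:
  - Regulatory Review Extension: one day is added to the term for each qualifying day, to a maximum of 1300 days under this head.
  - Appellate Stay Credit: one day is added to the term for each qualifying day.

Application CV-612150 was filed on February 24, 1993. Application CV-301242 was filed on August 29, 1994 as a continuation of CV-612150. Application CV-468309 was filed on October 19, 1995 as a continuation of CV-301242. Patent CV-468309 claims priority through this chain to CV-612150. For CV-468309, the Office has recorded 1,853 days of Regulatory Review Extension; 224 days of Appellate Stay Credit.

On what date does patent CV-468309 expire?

2014-04-28

Earliest priority filing: 24 February 1993.
Base term: 24 February 1993 + 17 years → 24 February 2010.
Regulatory Review Extension: 1853 days claimed exceeds the 1300-day cap, so +1300 days → 16 September 2013.
Appellate Stay Credit: +224 days → 28 April 2014.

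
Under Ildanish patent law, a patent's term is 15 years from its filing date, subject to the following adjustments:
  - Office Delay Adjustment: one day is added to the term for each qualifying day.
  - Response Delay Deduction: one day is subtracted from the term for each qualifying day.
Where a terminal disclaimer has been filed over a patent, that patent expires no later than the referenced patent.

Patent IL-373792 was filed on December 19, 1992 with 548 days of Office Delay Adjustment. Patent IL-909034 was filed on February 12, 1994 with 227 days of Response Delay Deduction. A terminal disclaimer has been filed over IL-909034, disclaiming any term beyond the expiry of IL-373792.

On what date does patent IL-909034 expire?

June 30, 2008

Natural term of IL-909034:
  Base: filing + 15 years → 12 February 2009.
  Response Delay Deduction: −227 days → 30 June 2008.
Expiry of referenced patent IL-373792:
  Base: filing + 15 years → 19 December 2007.
  Office Delay Adjustment: +548 days → 19 June 2009.
Terminal disclaimer: IL-909034 expires on the earlier of 30 June 2008 and 19 June 2009.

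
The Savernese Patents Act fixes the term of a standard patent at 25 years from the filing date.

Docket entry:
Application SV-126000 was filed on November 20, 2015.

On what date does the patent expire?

November 20, 2040

Filing date + 25 years → 20 November 2040.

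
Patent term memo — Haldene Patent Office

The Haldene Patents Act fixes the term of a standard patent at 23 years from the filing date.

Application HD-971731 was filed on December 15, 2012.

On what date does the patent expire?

December 15, 2035

Filing date + 23 years → 15 December 2035.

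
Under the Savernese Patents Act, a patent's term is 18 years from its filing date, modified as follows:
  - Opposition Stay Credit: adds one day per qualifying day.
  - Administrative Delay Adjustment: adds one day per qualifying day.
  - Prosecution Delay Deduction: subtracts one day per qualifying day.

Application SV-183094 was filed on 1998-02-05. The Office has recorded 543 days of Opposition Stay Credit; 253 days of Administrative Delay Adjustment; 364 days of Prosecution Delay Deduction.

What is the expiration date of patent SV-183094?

Base term: filing date + 18 years → 5 February 2016.
Opposition Stay Credit: +543 days → 1 August 2017.
Administrative Delay Adjustment: +253 days → 11 April 2018.
Prosecution Delay Deduction: −364 days → 12 April 2017.

April 12, 2017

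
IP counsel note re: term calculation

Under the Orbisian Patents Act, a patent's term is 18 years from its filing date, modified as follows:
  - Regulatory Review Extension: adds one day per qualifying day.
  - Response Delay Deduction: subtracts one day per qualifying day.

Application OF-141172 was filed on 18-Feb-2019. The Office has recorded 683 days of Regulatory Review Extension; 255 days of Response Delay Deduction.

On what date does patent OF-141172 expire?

Base term: filing date + 18 years → 18 February 2037.
Regulatory Review Extension: +683 days → 2 January 2039.
Response Delay Deduction: −255 days → 22 April 2038.

April 22, 2038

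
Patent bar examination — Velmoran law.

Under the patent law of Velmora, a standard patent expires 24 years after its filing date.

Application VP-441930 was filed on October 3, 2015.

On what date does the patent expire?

October 3, 2039

Filing date + 24 years → 3 October 2039.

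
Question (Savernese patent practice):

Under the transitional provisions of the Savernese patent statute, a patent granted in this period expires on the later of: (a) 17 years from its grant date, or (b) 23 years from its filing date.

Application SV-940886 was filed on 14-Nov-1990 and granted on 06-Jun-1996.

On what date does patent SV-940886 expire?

(a) grant + 17 years → 6 June 2013.
(b) filing + 23 years → 14 November 2013.
Later of the two: 14 November 2013.

November 14, 2013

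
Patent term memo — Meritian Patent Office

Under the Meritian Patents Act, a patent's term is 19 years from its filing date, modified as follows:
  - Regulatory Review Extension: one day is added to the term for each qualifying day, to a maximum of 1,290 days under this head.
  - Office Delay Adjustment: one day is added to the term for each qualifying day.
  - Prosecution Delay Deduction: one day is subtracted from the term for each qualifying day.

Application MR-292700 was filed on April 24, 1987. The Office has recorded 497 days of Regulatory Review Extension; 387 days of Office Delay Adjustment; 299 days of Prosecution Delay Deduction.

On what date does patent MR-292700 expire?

Base term: filing date + 19 years → 24 April 2006.
Regulatory Review Extension: 497 days (within the 1290-day cap) → +497 days → 3 September 2007.
Office Delay Adjustment: +387 days → 24 September 2008.
Prosecution Delay Deduction: −299 days → 30 November 2007.

November 30, 2007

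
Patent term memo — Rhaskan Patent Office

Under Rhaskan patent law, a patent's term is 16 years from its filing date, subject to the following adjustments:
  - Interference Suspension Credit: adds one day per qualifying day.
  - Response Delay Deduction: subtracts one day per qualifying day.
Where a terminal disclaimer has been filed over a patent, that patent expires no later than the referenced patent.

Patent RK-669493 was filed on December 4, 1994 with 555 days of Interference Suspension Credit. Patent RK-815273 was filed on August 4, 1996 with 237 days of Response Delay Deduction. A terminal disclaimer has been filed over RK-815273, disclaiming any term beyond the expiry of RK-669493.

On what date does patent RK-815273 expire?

2011-12-11

Natural term of RK-815273:
  Base: filing + 16 years → 4 August 2012.
  Response Delay Deduction: −237 days → 11 December 2011.
Expiry of referenced patent RK-669493:
  Base: filing + 16 years → 4 December 2010.
  Interference Suspension Credit: +555 days → 11 June 2012.
Terminal disclaimer: RK-815273 expires on the earlier of 11 December 2011 and 11 June 2012.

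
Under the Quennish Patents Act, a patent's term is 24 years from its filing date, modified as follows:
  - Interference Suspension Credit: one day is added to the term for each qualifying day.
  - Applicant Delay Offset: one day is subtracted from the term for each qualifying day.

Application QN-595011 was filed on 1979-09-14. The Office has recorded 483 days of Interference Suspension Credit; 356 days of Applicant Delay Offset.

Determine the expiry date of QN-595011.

Base term: filing date + 24 years → 14 September 2003.
Interference Suspension Credit: +483 days → 9 January 2005.
Applicant Delay Offset: −356 days → 19 January 2004.

2004-01-19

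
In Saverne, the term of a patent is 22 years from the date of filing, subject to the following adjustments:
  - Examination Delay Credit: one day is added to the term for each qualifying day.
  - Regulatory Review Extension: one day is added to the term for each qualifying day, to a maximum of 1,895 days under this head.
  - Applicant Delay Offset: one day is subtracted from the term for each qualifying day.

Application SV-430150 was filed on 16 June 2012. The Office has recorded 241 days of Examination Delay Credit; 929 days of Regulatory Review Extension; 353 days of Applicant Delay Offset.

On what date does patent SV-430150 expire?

September 10, 2036

Base term: filing date + 22 years → 16 June 2034.
Examination Delay Credit: +241 days → 12 February 2035.
Regulatory Review Extension: 929 days (within the 1895-day cap) → +929 days → 29 August 2037.
Applicant Delay Offset: −353 days → 10 September 2036.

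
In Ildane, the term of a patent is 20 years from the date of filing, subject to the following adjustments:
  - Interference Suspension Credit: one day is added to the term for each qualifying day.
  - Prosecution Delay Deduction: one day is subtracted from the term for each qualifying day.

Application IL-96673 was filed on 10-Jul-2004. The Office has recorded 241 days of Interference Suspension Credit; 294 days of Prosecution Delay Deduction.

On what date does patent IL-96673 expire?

May 18, 2024

Base term: filing date + 20 years → 10 July 2024.
Interference Suspension Credit: +241 days → 8 March 2025.
Prosecution Delay Deduction: −294 days → 18 May 2024.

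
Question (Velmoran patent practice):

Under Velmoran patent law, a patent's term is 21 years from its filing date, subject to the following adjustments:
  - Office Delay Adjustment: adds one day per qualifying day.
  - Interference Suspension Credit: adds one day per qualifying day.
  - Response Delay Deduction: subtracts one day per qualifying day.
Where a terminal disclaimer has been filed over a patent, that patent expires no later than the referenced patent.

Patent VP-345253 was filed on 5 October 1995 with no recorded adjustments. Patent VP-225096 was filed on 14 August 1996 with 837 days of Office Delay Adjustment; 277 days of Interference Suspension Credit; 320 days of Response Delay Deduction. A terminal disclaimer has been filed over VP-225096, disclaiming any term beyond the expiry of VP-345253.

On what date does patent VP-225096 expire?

2016-10-05

Natural term of VP-225096:
  Base: filing + 21 years → 14 August 2017.
  Office Delay Adjustment: +837 days → 29 November 2019.
  Interference Suspension Credit: +277 days → 1 September 2020.
  Response Delay Deduction: −320 days → 17 October 2019.
Expiry of referenced patent VP-345253:
  Base: filing + 21 years → 5 October 2016.
Terminal disclaimer: VP-225096 expires on the earlier of 17 October 2019 and 5 October 2016.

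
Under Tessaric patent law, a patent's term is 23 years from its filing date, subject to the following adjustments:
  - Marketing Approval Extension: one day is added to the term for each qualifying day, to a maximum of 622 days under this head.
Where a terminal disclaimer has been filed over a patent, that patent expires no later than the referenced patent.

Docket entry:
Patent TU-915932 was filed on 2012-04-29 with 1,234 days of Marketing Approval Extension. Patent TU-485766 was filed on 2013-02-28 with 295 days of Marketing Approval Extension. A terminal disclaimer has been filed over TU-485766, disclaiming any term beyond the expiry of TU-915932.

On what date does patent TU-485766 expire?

Natural term of TU-485766:
  Base: filing + 23 years → 28 February 2036.
  Marketing Approval Extension: 295 days (within the 622-day cap) → +295 days → 19 December 2036.
Expiry of referenced patent TU-915932:
  Base: filing + 23 years → 29 April 2035.
  Marketing Approval Extension: 1234 days claimed exceeds the 622-day cap, so +622 days → 10 January 2037.
Terminal disclaimer: TU-485766 expires on the earlier of 19 December 2036 and 10 January 2037.

2036-12-19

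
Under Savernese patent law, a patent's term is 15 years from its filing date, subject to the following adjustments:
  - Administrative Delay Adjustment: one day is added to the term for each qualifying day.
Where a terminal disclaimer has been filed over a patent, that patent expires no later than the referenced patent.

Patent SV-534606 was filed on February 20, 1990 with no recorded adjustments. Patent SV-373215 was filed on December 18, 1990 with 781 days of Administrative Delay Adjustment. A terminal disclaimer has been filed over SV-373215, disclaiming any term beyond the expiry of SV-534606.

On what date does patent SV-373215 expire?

February 20, 2005

Natural term of SV-373215:
  Base: filing + 15 years → 18 December 2005.
  Administrative Delay Adjustment: +781 days → 7 February 2008.
Expiry of referenced patent SV-534606:
  Base: filing + 15 years → 20 February 2005.
Terminal disclaimer: SV-373215 expires on the earlier of 7 February 2008 and 20 February 2005.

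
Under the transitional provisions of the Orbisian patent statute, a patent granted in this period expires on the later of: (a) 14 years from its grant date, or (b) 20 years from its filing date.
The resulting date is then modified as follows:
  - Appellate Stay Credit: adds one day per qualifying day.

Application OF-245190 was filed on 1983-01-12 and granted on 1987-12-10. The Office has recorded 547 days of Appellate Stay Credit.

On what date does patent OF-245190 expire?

(a) grant + 14 years → 10 December 2001.
(b) filing + 20 years → 12 January 2003.
Later of the two: 12 January 2003.
Appellate Stay Credit: +547 days → 12 July 2004.

2004-07-12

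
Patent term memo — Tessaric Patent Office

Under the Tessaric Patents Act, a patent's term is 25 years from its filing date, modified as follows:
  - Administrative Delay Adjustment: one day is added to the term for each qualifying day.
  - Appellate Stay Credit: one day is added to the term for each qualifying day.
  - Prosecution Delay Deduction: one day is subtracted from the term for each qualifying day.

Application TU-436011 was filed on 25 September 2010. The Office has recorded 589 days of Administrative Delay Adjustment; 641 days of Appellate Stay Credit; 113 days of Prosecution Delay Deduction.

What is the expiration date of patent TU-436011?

Base term: filing date + 25 years → 25 September 2035.
Administrative Delay Adjustment: +589 days → 6 May 2037.
Appellate Stay Credit: +641 days → 6 February 2039.
Prosecution Delay Deduction: −113 days → 16 October 2038.

October 16, 2038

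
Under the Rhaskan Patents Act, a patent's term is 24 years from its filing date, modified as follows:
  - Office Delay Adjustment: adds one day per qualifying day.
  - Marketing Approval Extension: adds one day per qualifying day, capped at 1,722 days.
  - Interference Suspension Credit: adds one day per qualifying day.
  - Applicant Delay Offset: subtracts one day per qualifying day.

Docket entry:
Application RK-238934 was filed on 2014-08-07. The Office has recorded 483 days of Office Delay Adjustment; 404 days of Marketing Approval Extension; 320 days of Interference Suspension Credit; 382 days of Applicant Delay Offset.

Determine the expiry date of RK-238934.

2040-11-09

Base term: filing date + 24 years → 7 August 2038.
Office Delay Adjustment: +483 days → 3 December 2039.
Marketing Approval Extension: 404 days (within the 1722-day cap) → +404 days → 10 January 2041.
Interference Suspension Credit: +320 days → 26 November 2041.
Applicant Delay Offset: −382 days → 9 November 2040.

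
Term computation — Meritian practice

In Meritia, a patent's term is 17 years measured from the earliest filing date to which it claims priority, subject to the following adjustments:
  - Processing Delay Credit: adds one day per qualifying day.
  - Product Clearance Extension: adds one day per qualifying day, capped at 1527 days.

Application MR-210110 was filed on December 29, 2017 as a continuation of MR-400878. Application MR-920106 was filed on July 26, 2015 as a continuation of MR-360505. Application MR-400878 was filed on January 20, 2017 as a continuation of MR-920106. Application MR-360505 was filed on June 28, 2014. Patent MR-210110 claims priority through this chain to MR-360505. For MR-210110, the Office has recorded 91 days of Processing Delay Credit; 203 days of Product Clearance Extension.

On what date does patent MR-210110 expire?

2032-04-17

Earliest priority filing: 28 June 2014.
Base term: 28 June 2014 + 17 years → 28 June 2031.
Processing Delay Credit: +91 days → 27 September 2031.
Product Clearance Extension: 203 days (within the 1527-day cap) → +203 days → 17 April 2032.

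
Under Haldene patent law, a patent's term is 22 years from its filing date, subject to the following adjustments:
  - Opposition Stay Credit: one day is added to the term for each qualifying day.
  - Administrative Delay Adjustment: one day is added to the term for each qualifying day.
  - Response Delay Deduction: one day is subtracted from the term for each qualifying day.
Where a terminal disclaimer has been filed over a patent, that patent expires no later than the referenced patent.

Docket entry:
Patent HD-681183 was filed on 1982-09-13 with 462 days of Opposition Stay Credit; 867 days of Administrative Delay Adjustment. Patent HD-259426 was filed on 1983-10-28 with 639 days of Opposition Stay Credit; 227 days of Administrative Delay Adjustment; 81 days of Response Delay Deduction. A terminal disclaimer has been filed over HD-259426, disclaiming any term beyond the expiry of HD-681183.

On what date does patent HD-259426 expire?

Natural term of HD-259426:
  Base: filing + 22 years → 28 October 2005.
  Opposition Stay Credit: +639 days → 29 July 2007.
  Administrative Delay Adjustment: +227 days → 12 March 2008.
  Response Delay Deduction: −81 days → 22 December 2007.
Expiry of referenced patent HD-681183:
  Base: filing + 22 years → 13 September 2004.
  Opposition Stay Credit: +462 days → 19 December 2005.
  Administrative Delay Adjustment: +867 days → 4 May 2008.
Terminal disclaimer: HD-259426 expires on the earlier of 22 December 2007 and 4 May 2008.

2007-12-22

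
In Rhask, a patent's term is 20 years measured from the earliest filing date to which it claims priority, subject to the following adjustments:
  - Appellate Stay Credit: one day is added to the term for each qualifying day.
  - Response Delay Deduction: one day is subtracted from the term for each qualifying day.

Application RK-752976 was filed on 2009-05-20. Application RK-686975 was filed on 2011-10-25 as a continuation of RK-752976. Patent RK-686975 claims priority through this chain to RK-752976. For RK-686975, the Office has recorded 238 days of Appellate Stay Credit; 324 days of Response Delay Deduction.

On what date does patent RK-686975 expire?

February 23, 2029

Earliest priority filing: 20 May 2009.
Base term: 20 May 2009 + 20 years → 20 May 2029.
Appellate Stay Credit: +238 days → 13 January 2030.
Response Delay Deduction: −324 days → 23 February 2029.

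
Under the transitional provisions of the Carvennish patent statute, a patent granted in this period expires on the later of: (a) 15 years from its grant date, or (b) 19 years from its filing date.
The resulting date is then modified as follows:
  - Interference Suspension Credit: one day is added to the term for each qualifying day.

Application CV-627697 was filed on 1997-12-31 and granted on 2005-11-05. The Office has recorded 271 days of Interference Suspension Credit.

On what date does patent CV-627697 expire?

(a) grant + 15 years → 5 November 2020.
(b) filing + 19 years → 31 December 2016.
Later of the two: 5 November 2020.
Interference Suspension Credit: +271 days → 3 August 2021.

2021-08-03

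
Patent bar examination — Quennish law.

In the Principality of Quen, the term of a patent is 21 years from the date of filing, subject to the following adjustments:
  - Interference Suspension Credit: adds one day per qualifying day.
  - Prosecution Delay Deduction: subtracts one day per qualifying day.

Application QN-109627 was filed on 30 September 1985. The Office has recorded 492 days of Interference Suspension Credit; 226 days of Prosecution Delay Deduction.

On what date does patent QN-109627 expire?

Base term: filing date + 21 years → 30 September 2006.
Interference Suspension Credit: +492 days → 4 February 2008.
Prosecution Delay Deduction: −226 days → 23 June 2007.

2007-06-23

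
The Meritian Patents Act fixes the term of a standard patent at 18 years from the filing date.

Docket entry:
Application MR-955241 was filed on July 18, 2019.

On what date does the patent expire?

Filing date + 18 years → 18 July 2037.

July 18, 2037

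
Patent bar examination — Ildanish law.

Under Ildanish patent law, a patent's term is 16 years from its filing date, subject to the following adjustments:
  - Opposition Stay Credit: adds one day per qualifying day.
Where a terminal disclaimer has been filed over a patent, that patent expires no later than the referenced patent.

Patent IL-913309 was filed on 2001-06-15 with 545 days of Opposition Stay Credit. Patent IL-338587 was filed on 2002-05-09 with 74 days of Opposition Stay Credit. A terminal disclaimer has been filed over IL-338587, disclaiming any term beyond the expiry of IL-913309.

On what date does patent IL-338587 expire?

2018-07-22

Natural term of IL-338587:
  Base: filing + 16 years → 9 May 2018.
  Opposition Stay Credit: +74 days → 22 July 2018.
Expiry of referenced patent IL-913309:
  Base: filing + 16 years → 15 June 2017.
  Opposition Stay Credit: +545 days → 12 December 2018.
Terminal disclaimer: IL-338587 expires on the earlier of 22 July 2018 and 12 December 2018.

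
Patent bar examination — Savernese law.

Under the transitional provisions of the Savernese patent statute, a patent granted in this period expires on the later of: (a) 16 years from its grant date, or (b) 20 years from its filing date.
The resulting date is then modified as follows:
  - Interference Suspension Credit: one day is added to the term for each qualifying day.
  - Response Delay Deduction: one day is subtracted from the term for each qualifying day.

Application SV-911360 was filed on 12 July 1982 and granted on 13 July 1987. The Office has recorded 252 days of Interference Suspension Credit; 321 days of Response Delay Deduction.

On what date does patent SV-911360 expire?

(a) grant + 16 years → 13 July 2003.
(b) filing + 20 years → 12 July 2002.
Later of the two: 13 July 2003.
Interference Suspension Credit: +252 days → 21 March 2004.
Response Delay Deduction: −321 days → 5 May 2003.

May 5, 2003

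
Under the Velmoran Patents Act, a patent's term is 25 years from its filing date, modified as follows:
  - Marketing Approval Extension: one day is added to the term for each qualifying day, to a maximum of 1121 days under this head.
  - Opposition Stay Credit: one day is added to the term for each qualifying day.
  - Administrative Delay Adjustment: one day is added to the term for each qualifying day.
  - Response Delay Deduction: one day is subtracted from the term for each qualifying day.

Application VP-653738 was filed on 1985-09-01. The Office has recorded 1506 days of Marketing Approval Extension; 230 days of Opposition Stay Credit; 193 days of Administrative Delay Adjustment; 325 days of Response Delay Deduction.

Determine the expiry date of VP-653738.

Base term: filing date + 25 years → 1 September 2010.
Marketing Approval Extension: 1506 days claimed exceeds the 1121-day cap, so +1121 days → 26 September 2013.
Opposition Stay Credit: +230 days → 14 May 2014.
Administrative Delay Adjustment: +193 days → 23 November 2014.
Response Delay Deduction: −325 days → 2 January 2014.

2014-01-02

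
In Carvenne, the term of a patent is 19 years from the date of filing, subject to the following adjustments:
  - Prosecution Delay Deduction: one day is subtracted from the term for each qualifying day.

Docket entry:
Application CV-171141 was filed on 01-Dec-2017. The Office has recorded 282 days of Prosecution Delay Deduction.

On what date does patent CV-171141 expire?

2036-02-23

Base term: filing date + 19 years → 1 December 2036.
Prosecution Delay Deduction: −282 days → 23 February 2036.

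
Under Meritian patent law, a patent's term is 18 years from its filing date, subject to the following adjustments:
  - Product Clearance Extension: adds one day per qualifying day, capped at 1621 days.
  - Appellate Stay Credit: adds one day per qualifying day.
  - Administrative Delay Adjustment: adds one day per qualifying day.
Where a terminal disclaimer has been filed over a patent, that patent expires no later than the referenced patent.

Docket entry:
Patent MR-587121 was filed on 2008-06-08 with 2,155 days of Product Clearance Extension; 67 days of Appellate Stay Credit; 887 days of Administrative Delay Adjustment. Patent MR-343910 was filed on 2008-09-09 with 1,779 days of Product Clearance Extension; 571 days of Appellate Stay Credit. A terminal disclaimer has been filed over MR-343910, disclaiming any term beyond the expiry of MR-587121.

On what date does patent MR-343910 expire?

Natural term of MR-343910:
  Base: filing + 18 years → 9 September 2026.
  Product Clearance Extension: 1779 days claimed exceeds the 1621-day cap, so +1621 days → 16 February 2031.
  Appellate Stay Credit: +571 days → 9 September 2032.
Expiry of referenced patent MR-587121:
  Base: filing + 18 years → 8 June 2026.
  Product Clearance Extension: 2155 days claimed exceeds the 1621-day cap, so +1621 days → 15 November 2030.
  Appellate Stay Credit: +67 days → 21 January 2031.
  Administrative Delay Adjustment: +887 days → 26 June 2033.
Terminal disclaimer: MR-343910 expires on the earlier of 9 September 2032 and 26 June 2033.

2032-09-09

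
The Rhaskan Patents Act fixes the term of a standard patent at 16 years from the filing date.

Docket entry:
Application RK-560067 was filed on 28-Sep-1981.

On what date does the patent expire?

September 28, 1997

Filing date + 16 years → 28 September 1997.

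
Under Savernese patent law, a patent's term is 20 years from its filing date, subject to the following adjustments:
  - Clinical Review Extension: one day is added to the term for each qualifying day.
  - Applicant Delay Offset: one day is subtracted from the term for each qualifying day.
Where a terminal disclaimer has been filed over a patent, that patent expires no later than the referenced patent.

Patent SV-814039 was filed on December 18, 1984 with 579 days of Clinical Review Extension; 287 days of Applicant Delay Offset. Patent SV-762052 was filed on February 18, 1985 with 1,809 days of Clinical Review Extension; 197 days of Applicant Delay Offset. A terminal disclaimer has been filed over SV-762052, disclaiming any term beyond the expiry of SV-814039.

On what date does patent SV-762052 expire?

Natural term of SV-762052:
  Base: filing + 20 years → 18 February 2005.
  Clinical Review Extension: +1809 days → 1 February 2010.
  Applicant Delay Offset: −197 days → 19 July 2009.
Expiry of referenced patent SV-814039:
  Base: filing + 20 years → 18 December 2004.
  Clinical Review Extension: +579 days → 20 July 2006.
  Applicant Delay Offset: −287 days → 6 October 2005.
Terminal disclaimer: SV-762052 expires on the earlier of 19 July 2009 and 6 October 2005.

2005-10-06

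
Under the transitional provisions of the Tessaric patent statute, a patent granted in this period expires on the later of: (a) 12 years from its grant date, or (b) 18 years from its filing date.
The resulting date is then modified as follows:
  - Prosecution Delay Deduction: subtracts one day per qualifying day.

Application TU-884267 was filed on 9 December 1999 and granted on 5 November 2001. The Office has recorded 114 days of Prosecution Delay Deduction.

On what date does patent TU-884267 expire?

(a) grant + 12 years → 5 November 2013.
(b) filing + 18 years → 9 December 2017.
Later of the two: 9 December 2017.
Prosecution Delay Deduction: −114 days → 17 August 2017.

August 17, 2017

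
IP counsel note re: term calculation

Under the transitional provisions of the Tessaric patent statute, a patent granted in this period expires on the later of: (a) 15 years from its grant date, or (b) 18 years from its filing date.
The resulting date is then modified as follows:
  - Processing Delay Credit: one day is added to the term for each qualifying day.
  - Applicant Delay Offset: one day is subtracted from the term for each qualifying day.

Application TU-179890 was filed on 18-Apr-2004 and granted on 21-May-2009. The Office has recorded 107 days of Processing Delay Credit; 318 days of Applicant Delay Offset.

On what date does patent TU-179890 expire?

(a) grant + 15 years → 21 May 2024.
(b) filing + 18 years → 18 April 2022.
Later of the two: 21 May 2024.
Processing Delay Credit: +107 days → 5 September 2024.
Applicant Delay Offset: −318 days → 23 October 2023.

2023-10-23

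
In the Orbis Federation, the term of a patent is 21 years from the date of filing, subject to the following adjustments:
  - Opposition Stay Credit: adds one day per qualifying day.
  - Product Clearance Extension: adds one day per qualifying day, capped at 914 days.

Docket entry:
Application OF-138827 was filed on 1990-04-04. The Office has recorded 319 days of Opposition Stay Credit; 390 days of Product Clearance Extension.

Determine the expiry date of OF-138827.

Base term: filing date + 21 years → 4 April 2011.
Opposition Stay Credit: +319 days → 17 February 2012.
Product Clearance Extension: 390 days (within the 914-day cap) → +390 days → 13 March 2013.

March 13, 2013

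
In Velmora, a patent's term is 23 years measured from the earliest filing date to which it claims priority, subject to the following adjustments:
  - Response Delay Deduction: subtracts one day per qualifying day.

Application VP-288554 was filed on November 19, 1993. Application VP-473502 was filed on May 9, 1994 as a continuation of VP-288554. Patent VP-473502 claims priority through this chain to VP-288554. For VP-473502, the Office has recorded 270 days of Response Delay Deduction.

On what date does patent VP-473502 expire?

Earliest priority filing: 19 November 1993.
Base term: 19 November 1993 + 23 years → 19 November 2016.
Response Delay Deduction: −270 days → 23 February 2016.

February 23, 2016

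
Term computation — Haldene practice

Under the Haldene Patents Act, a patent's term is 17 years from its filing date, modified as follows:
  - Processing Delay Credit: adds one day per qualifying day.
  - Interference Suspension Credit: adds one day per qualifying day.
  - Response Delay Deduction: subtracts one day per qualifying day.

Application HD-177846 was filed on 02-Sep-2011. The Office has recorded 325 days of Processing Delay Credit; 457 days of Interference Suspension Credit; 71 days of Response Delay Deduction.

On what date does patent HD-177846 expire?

Base term: filing date + 17 years → 2 September 2028.
Processing Delay Credit: +325 days → 24 July 2029.
Interference Suspension Credit: +457 days → 24 October 2030.
Response Delay Deduction: −71 days → 14 August 2030.

August 14, 2030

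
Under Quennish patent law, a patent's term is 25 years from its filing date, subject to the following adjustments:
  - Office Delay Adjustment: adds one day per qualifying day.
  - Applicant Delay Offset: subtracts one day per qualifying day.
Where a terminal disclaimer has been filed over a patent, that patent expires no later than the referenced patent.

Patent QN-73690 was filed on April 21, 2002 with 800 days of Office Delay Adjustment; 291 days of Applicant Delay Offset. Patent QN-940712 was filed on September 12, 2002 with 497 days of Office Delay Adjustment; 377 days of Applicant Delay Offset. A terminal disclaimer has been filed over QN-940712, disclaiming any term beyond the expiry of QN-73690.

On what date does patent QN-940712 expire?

Natural term of QN-940712:
  Base: filing + 25 years → 12 September 2027.
  Office Delay Adjustment: +497 days → 21 January 2029.
  Applicant Delay Offset: −377 days → 10 January 2028.
Expiry of referenced patent QN-73690:
  Base: filing + 25 years → 21 April 2027.
  Office Delay Adjustment: +800 days → 29 June 2029.
  Applicant Delay Offset: −291 days → 11 September 2028.
Terminal disclaimer: QN-940712 expires on the earlier of 10 January 2028 and 11 September 2028.

2028-01-10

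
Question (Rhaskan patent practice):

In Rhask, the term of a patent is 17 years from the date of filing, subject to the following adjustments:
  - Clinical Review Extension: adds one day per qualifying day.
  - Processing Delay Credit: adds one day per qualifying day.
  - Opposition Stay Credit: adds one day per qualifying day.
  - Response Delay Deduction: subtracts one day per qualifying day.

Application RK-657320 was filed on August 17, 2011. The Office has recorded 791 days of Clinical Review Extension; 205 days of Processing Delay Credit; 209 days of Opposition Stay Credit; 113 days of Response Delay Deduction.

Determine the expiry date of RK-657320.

August 14, 2031

Base term: filing date + 17 years → 17 August 2028.
Clinical Review Extension: +791 days → 17 October 2030.
Processing Delay Credit: +205 days → 10 May 2031.
Opposition Stay Credit: +209 days → 5 December 2031.
Response Delay Deduction: −113 days → 14 August 2031.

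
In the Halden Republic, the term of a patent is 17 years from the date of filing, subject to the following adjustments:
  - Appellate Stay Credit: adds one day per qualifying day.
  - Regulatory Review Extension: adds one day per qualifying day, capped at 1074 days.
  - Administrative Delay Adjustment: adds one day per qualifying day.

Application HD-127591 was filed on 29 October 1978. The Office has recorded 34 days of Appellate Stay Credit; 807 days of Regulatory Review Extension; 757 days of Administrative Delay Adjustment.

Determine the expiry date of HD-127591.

2000-03-14

Base term: filing date + 17 years → 29 October 1995.
Appellate Stay Credit: +34 days → 2 December 1995.
Regulatory Review Extension: 807 days (within the 1074-day cap) → +807 days → 16 February 1998.
Administrative Delay Adjustment: +757 days → 14 March 2000.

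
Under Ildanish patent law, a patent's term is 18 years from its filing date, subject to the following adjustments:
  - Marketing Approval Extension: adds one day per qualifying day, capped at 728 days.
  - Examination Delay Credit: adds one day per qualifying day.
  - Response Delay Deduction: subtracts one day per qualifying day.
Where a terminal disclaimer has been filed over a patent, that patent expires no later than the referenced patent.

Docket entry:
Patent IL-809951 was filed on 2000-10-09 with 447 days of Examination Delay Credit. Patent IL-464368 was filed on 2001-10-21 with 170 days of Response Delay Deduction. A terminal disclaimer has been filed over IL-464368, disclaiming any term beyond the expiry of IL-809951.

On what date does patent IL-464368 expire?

May 4, 2019

Natural term of IL-464368:
  Base: filing + 18 years → 21 October 2019.
  Response Delay Deduction: −170 days → 4 May 2019.
Expiry of referenced patent IL-809951:
  Base: filing + 18 years → 9 October 2018.
  Examination Delay Credit: +447 days → 30 December 2019.
Terminal disclaimer: IL-464368 expires on the earlier of 4 May 2019 and 30 December 2019.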